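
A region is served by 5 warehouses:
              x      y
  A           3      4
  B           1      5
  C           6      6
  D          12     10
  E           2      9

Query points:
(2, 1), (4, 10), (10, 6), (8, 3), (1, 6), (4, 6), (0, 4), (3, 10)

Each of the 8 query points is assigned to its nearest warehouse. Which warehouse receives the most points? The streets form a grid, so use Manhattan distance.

C

(2, 1) — d to each: A:4, B:5, C:9, D:19, E:8 → nearest is A
(4, 10) — d to each: A:7, B:8, C:6, D:8, E:3 → nearest is E
(10, 6) — d to each: A:9, B:10, C:4, D:6, E:11 → nearest is C
(8, 3) — d to each: A:6, B:9, C:5, D:11, E:12 → nearest is C
(1, 6) — d to each: A:4, B:1, C:5, D:15, E:4 → nearest is B
(4, 6) — d to each: A:3, B:4, C:2, D:12, E:5 → nearest is C
(0, 4) — d to each: A:3, B:2, C:8, D:18, E:7 → nearest is B
(3, 10) — d to each: A:6, B:7, C:7, D:9, E:2 → nearest is E
Tally — A:1, B:2, C:3, E:2. C captures the most (3).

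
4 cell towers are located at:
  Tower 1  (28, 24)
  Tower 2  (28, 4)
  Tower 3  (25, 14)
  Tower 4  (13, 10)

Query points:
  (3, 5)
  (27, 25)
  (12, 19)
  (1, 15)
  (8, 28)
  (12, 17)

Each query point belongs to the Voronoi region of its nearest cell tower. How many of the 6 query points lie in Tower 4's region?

(3, 5) — d² to each: Tower 1:986, Tower 2:626, Tower 3:565, Tower 4:125 → nearest is Tower 4
(27, 25) — d² to each: Tower 1:2, Tower 2:442, Tower 3:125, Tower 4:421 → nearest is Tower 1
(12, 19) — d² to each: Tower 1:281, Tower 2:481, Tower 3:194, Tower 4:82 → nearest is Tower 4
(1, 15) — d² to each: Tower 1:810, Tower 2:850, Tower 3:577, Tower 4:169 → nearest is Tower 4
(8, 28) — d² to each: Tower 1:416, Tower 2:976, Tower 3:485, Tower 4:349 → nearest is Tower 4
(12, 17) — d² to each: Tower 1:305, Tower 2:425, Tower 3:178, Tower 4:50 → nearest is Tower 4
5 of the 6 points have Tower 4 as nearest.

5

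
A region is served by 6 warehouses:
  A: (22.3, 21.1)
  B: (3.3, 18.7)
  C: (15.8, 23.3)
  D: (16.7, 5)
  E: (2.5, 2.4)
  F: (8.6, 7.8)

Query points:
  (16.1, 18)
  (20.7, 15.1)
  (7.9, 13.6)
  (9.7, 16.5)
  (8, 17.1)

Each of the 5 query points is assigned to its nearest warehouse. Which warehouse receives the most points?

B

(16.1, 18) — d² to each: A:48.05, B:164.33, C:28.18, D:169.36, E:428.32, F:160.29 → nearest is C
(20.7, 15.1) — d² to each: A:38.56, B:315.72, C:91.25, D:118.01, E:492.53, F:199.7 → nearest is A
(7.9, 13.6) — d² to each: A:263.61, B:47.17, C:156.5, D:151.4, E:154.6, F:34.13 → nearest is F
(9.7, 16.5) — d² to each: A:179.92, B:45.8, C:83.45, D:181.25, E:250.65, F:76.9 → nearest is B
(8, 17.1) — d² to each: A:220.49, B:24.65, C:99.28, D:222.1, E:246.34, F:86.85 → nearest is B
Tally — A:1, B:2, C:1, F:1. B captures the most (2).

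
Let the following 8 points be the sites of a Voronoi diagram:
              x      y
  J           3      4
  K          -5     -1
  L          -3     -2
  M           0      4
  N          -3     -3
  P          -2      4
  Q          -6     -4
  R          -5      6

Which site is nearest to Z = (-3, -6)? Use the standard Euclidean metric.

N

Since √ is increasing, it suffices to compare squared distances:
|ZJ|² = (-3−3)² + (-6−4)² = 36 + 100 = 136
|ZK|² = (-3−(-5))² + (-6−(-1))² = 4 + 25 = 29
|ZL|² = (-3−(-3))² + (-6−(-2))² = 0 + 16 = 16
|ZM|² = (-3−0)² + (-6−4)² = 9 + 100 = 109
|ZN|² = (-3−(-3))² + (-6−(-3))² = 0 + 9 = 9
|ZP|² = (-3−(-2))² + (-6−4)² = 1 + 100 = 101
|ZQ|² = (-3−(-6))² + (-6−(-4))² = 9 + 4 = 13
|ZR|² = (-3−(-5))² + (-6−6)² = 4 + 144 = 148
The smallest is to N, so Z lies in the Voronoi region of N.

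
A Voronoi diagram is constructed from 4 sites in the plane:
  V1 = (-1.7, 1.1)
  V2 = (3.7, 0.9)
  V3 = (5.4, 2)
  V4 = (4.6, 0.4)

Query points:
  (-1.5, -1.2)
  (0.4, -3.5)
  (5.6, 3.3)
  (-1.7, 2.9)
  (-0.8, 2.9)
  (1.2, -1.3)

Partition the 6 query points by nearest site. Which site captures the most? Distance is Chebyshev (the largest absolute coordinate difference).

(-1.5, -1.2) — d to each: V1:2.3, V2:5.2, V3:6.9, V4:6.1 → nearest is V1
(0.4, -3.5) — d to each: V1:4.6, V2:4.4, V3:5.5, V4:4.2 → nearest is V4
(5.6, 3.3) — d to each: V1:7.3, V2:2.4, V3:1.3, V4:2.9 → nearest is V3
(-1.7, 2.9) — d to each: V1:1.8, V2:5.4, V3:7.1, V4:6.3 → nearest is V1
(-0.8, 2.9) — d to each: V1:1.8, V2:4.5, V3:6.2, V4:5.4 → nearest is V1
(1.2, -1.3) — d to each: V1:2.9, V2:2.5, V3:4.2, V4:3.4 → nearest is V2
Tally — V1:3, V2:1, V3:1, V4:1. V1 captures the most (3).

V1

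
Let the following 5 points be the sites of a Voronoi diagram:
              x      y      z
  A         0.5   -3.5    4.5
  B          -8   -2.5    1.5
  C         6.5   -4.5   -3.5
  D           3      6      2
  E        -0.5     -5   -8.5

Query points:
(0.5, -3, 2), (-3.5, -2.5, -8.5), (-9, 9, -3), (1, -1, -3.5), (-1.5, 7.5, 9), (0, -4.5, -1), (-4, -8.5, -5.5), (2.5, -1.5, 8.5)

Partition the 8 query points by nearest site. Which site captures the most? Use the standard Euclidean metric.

(0.5, -3, 2) — d² to each: A:6.5, B:72.75, C:68.5, D:87.25, E:115.25 → nearest is A
(-3.5, -2.5, -8.5) — d² to each: A:186, B:120.25, C:129, D:224.75, E:15.25 → nearest is E
(-9, 9, -3) — d² to each: A:302.75, B:153.5, C:422.75, D:178, E:298.5 → nearest is B
(1, -1, -3.5) — d² to each: A:70.5, B:108.25, C:42.5, D:83.25, E:43.25 → nearest is C
(-1.5, 7.5, 9) — d² to each: A:145.25, B:198.5, C:364.25, D:71.5, E:463.5 → nearest is D
(0, -4.5, -1) — d² to each: A:31.5, B:74.25, C:48.5, D:128.25, E:56.75 → nearest is A
(-4, -8.5, -5.5) — d² to each: A:145.25, B:101, C:130.25, D:315.5, E:33.5 → nearest is E
(2.5, -1.5, 8.5) — d² to each: A:24, B:160.25, C:169, D:98.75, E:310.25 → nearest is A
Tally — A:3, B:1, C:1, D:1, E:2. A captures the most (3).

A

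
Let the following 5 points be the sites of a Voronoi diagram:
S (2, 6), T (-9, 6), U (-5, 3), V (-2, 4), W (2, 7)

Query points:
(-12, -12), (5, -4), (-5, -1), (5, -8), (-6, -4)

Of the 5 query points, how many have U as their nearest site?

(-12, -12) — d² to each: S:520, T:333, U:274, V:356, W:557 → nearest is U
(5, -4) — d² to each: S:109, T:296, U:149, V:113, W:130 → nearest is S
(-5, -1) — d² to each: S:98, T:65, U:16, V:34, W:113 → nearest is U
(5, -8) — d² to each: S:205, T:392, U:221, V:193, W:234 → nearest is V
(-6, -4) — d² to each: S:164, T:109, U:50, V:80, W:185 → nearest is U
3 of the 5 points have U as nearest.

3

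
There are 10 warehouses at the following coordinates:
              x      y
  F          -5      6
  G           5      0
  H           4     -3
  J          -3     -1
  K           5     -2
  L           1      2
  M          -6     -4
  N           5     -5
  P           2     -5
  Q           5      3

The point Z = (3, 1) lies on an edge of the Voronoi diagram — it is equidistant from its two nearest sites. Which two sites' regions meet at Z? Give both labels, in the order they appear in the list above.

Squared distances from Z to each site:
|ZF|² = 64 + 25 = 89
|ZG|² = 4 + 1 = 5
|ZH|² = 1 + 16 = 17
|ZJ|² = 36 + 4 = 40
|ZK|² = 4 + 9 = 13
|ZL|² = 4 + 1 = 5
|ZM|² = 81 + 25 = 106
|ZN|² = 4 + 36 = 40
|ZP|² = 1 + 36 = 37
|ZQ|² = 4 + 4 = 8
Z is equidistant from G and L (both at squared distance 5), and every other site is strictly farther — so Z lies on the G–L Voronoi edge.

G and L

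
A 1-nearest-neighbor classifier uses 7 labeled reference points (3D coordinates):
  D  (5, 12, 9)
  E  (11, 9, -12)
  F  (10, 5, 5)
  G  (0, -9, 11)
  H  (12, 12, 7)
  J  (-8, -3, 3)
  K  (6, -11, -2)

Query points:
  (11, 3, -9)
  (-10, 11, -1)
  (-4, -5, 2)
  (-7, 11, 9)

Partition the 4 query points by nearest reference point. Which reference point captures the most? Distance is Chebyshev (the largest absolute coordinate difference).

J

(11, 3, -9) — d to each: D:18, E:6, F:14, G:20, H:16, J:19, K:14 → nearest is E
(-10, 11, -1) — d to each: D:15, E:21, F:20, G:20, H:22, J:14, K:22 → nearest is J
(-4, -5, 2) — d to each: D:17, E:15, F:14, G:9, H:17, J:4, K:10 → nearest is J
(-7, 11, 9) — d to each: D:12, E:21, F:17, G:20, H:19, J:14, K:22 → nearest is D
Tally — D:1, E:1, J:2. J captures the most (2).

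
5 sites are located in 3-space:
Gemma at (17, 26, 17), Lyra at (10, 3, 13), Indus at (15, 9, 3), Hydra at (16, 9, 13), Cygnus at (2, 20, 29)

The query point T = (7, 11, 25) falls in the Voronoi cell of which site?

Compare squared distances (the ordering matches that of the actual distances):
d²(T, Gemma) = 100 + 225 + 64 = 389
d²(T, Lyra) = 9 + 64 + 144 = 217
d²(T, Indus) = 64 + 4 + 484 = 552
d²(T, Hydra) = 81 + 4 + 144 = 229
d²(T, Cygnus) = 25 + 81 + 16 = 122
Minimum is at Cygnus.

Cygnus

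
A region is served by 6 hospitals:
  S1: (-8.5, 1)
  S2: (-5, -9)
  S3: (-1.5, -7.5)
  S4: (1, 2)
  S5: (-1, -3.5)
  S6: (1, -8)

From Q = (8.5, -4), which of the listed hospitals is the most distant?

Since √ is increasing, it suffices to compare squared distances:
|QS1|² = 289 + 25 = 314
|QS2|² = 182.25 + 25 = 207.25
|QS3|² = 100 + 12.25 = 112.25
|QS4|² = 56.25 + 36 = 92.25
|QS5|² = 90.25 + 0.25 = 90.5
|QS6|² = 56.25 + 16 = 72.25
The largest is to S1.

S1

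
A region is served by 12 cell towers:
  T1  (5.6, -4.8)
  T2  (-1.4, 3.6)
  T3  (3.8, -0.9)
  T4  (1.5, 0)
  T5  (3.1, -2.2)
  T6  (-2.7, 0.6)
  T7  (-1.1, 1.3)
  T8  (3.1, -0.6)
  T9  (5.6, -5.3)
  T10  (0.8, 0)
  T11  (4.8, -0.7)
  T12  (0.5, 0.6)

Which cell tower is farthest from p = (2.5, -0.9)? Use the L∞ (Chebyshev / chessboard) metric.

d(p,T1) = max(3.1, 3.9) = 3.9
d(p,T2) = max(3.9, 4.5) = 4.5
d(p,T3) = max(1.3, 0) = 1.3
d(p,T4) = max(1, 0.9) = 1
d(p,T5) = max(0.6, 1.3) = 1.3
d(p,T6) = max(5.2, 1.5) = 5.2
d(p,T7) = max(3.6, 2.2) = 3.6
d(p,T8) = max(0.6, 0.3) = 0.6
d(p,T9) = max(3.1, 4.4) = 4.4
d(p, T10) = max(1.7, 0.9) = 1.7
d(p, T11) = max(2.3, 0.2) = 2.3
d(p, T12) = max(2, 1.5) = 2
The largest is to T6.

T6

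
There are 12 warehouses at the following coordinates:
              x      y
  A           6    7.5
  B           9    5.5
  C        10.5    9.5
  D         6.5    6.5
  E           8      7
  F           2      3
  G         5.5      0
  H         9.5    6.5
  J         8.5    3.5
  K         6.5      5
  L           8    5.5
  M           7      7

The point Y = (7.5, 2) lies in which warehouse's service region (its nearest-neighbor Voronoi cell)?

Compare squared distances (the ordering matches that of the actual distances):
|YA|² = (7.5−6)² + (2−7.5)² = 2.25 + 30.25 = 32.5
|YB|² = (7.5−9)² + (2−5.5)² = 2.25 + 12.25 = 14.5
|YC|² = (7.5−10.5)² + (2−9.5)² = 9 + 56.25 = 65.25
|YD|² = (7.5−6.5)² + (2−6.5)² = 1 + 20.25 = 21.25
|YE|² = (7.5−8)² + (2−7)² = 0.25 + 25 = 25.25
|YF|² = (7.5−2)² + (2−3)² = 30.25 + 1 = 31.25
|YG|² = (7.5−5.5)² + (2−0)² = 4 + 4 = 8
|YH|² = (7.5−9.5)² + (2−6.5)² = 4 + 20.25 = 24.25
|YJ|² = (7.5−8.5)² + (2−3.5)² = 1 + 2.25 = 3.25
|YK|² = (7.5−6.5)² + (2−5)² = 1 + 9 = 10
|YL|² = (7.5−8)² + (2−5.5)² = 0.25 + 12.25 = 12.5
|YM|² = (7.5−7)² + (2−7)² = 0.25 + 25 = 25.25
The smallest is to J, so Y lies in the Voronoi region of J.

J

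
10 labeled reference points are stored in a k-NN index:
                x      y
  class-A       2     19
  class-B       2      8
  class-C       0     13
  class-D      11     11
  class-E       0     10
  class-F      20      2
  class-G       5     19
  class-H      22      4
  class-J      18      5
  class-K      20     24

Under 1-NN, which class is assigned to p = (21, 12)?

class-J

Squared Euclidean distances:
d²(p, class-A) = 361 + 49 = 410
d²(p, class-B) = 361 + 16 = 377
d²(p, class-C) = 441 + 1 = 442
d²(p, class-D) = 100 + 1 = 101
d²(p, class-E) = 441 + 4 = 445
d²(p, class-F) = 1 + 100 = 101
d²(p, class-G) = 256 + 49 = 305
d²(p, class-H) = 1 + 64 = 65
d²(p, class-J) = 9 + 49 = 58
d²(p, class-K) = 1 + 144 = 145
Minimum is at class-J.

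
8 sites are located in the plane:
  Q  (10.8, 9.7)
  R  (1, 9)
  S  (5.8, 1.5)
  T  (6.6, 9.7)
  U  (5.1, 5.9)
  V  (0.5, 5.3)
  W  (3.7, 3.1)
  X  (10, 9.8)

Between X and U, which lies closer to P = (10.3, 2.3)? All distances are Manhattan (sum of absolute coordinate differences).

d(P,X) = |10.3−10| + |2.3−9.8| = 0.3 + 7.5 = 7.8
d(P,U) = |10.3−5.1| + |2.3−5.9| = 5.2 + 3.6 = 8.8
7.8 < 8.8, so X is closer.

X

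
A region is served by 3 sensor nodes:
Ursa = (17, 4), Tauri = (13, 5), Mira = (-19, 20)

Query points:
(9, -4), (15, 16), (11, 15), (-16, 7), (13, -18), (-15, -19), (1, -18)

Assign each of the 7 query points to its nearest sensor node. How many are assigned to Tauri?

(9, -4) — d² to each: Ursa:128, Tauri:97, Mira:1360 → nearest is Tauri
(15, 16) — d² to each: Ursa:148, Tauri:125, Mira:1172 → nearest is Tauri
(11, 15) — d² to each: Ursa:157, Tauri:104, Mira:925 → nearest is Tauri
(-16, 7) — d² to each: Ursa:1098, Tauri:845, Mira:178 → nearest is Mira
(13, -18) — d² to each: Ursa:500, Tauri:529, Mira:2468 → nearest is Ursa
(-15, -19) — d² to each: Ursa:1553, Tauri:1360, Mira:1537 → nearest is Tauri
(1, -18) — d² to each: Ursa:740, Tauri:673, Mira:1844 → nearest is Tauri
5 of the 7 points have Tauri as nearest.

5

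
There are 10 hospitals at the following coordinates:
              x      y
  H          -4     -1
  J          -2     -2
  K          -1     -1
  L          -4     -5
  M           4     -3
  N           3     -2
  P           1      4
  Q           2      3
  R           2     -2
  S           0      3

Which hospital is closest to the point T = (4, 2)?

Compare squared distances (the ordering matches that of the actual distances):
|TH|² = (4−(-4))² + (2−(-1))² = 64 + 9 = 73
|TJ|² = (4−(-2))² + (2−(-2))² = 36 + 16 = 52
|TK|² = (4−(-1))² + (2−(-1))² = 25 + 9 = 34
|TL|² = (4−(-4))² + (2−(-5))² = 64 + 49 = 113
|TM|² = (4−4)² + (2−(-3))² = 0 + 25 = 25
|TN|² = (4−3)² + (2−(-2))² = 1 + 16 = 17
|TP|² = (4−1)² + (2−4)² = 9 + 4 = 13
|TQ|² = (4−2)² + (2−3)² = 4 + 1 = 5
|TR|² = (4−2)² + (2−(-2))² = 4 + 16 = 20
|TS|² = (4−0)² + (2−3)² = 16 + 1 = 17
The smallest is to Q, so T lies in the Voronoi region of Q.

Q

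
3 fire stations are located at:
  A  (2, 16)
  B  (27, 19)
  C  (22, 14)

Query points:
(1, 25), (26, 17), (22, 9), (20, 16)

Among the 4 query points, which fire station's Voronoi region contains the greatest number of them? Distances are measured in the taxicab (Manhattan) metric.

C

(1, 25) — d to each: A:10, B:32, C:32 → nearest is A
(26, 17) — d to each: A:25, B:3, C:7 → nearest is B
(22, 9) — d to each: A:27, B:15, C:5 → nearest is C
(20, 16) — d to each: A:18, B:10, C:4 → nearest is C
Tally — A:1, B:1, C:2. C captures the most (2).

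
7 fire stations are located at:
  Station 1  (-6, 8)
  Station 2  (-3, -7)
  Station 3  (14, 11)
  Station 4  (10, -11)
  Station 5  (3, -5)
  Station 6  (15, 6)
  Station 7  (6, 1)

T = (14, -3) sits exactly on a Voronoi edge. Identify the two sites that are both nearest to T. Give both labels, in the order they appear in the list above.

Station 4 and Station 7

Squared distances from T to each site:
d²(T, Station 1) = 400 + 121 = 521
d²(T, Station 2) = 289 + 16 = 305
d²(T, Station 3) = 0 + 196 = 196
d²(T, Station 4) = 16 + 64 = 80
d²(T, Station 5) = 121 + 4 = 125
d²(T, Station 6) = 1 + 81 = 82
d²(T, Station 7) = 64 + 16 = 80
T is equidistant from Station 4 and Station 7 (both at squared distance 80), and every other site is strictly farther — so T lies on the Station 4–Station 7 Voronoi edge.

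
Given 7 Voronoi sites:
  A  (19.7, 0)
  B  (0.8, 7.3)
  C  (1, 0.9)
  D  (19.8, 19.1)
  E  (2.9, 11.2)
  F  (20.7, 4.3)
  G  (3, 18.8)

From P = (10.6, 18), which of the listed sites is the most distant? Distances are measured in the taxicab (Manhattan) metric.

d(P,A) = |10.6−19.7| + |18−0| = 9.1 + 18 = 27.1
d(P,B) = |10.6−0.8| + |18−7.3| = 9.8 + 10.7 = 20.5
d(P,C) = |10.6−1| + |18−0.9| = 9.6 + 17.1 = 26.7
d(P,D) = |10.6−19.8| + |18−19.1| = 9.2 + 1.1 = 10.3
d(P,E) = |10.6−2.9| + |18−11.2| = 7.7 + 6.8 = 14.5
d(P,F) = |10.6−20.7| + |18−4.3| = 10.1 + 13.7 = 23.8
d(P,G) = |10.6−3| + |18−18.8| = 7.6 + 0.8 = 8.4
The largest is to A.

A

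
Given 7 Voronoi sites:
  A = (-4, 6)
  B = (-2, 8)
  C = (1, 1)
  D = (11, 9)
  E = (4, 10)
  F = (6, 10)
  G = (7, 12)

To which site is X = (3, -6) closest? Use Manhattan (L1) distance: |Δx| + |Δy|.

d(X,A) = 7 + 12 = 19
d(X,B) = 5 + 14 = 19
d(X,C) = 2 + 7 = 9
d(X,D) = 8 + 15 = 23
d(X,E) = 1 + 16 = 17
d(X,F) = 3 + 16 = 19
d(X,G) = 4 + 18 = 22
The smallest is to C, so X lies in the Voronoi region of C.

C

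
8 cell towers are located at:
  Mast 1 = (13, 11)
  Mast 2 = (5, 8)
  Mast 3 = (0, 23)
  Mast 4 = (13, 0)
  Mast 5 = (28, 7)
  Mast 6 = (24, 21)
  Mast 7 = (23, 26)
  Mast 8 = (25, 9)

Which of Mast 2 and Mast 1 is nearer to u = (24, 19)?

Mast 1

Compare squared distances:
d²(u, Mast 2) = (24−5)² + (19−8)² = 361 + 121 = 482
d²(u, Mast 1) = (24−13)² + (19−11)² = 121 + 64 = 185
482 > 185, so Mast 1 is closer.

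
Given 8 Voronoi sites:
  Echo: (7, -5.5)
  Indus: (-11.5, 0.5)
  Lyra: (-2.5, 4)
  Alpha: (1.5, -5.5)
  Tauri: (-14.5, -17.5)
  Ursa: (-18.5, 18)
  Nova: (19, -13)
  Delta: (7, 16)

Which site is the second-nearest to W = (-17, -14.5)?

Squared Euclidean distances:
d²(W, Echo) = 576 + 81 = 657
d²(W, Indus) = 30.25 + 225 = 255.25
d²(W, Lyra) = 210.25 + 342.25 = 552.5
d²(W, Alpha) = 342.25 + 81 = 423.25
d²(W, Tauri) = 6.25 + 9 = 15.25
d²(W, Ursa) = 2.25 + 1056.25 = 1058.5
d²(W, Nova) = 1296 + 2.25 = 1298.25
d²(W, Delta) = 576 + 930.25 = 1506.25
Sorted ascending: Tauri, Indus, Alpha, … — the second-nearest is Indus.

Indus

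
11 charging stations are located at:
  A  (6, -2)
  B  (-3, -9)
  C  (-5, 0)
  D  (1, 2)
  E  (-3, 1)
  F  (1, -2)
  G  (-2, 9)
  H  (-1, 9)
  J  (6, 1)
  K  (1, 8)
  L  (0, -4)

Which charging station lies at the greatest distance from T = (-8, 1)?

Squared Euclidean distances:
|TA|² = (-8−6)² + (1−(-2))² = 196 + 9 = 205
|TB|² = (-8−(-3))² + (1−(-9))² = 25 + 100 = 125
|TC|² = (-8−(-5))² + (1−0)² = 9 + 1 = 10
|TD|² = (-8−1)² + (1−2)² = 81 + 1 = 82
|TE|² = (-8−(-3))² + (1−1)² = 25 + 0 = 25
|TF|² = (-8−1)² + (1−(-2))² = 81 + 9 = 90
|TG|² = (-8−(-2))² + (1−9)² = 36 + 64 = 100
|TH|² = (-8−(-1))² + (1−9)² = 49 + 64 = 113
|TJ|² = (-8−6)² + (1−1)² = 196 + 0 = 196
|TK|² = (-8−1)² + (1−8)² = 81 + 49 = 130
|TL|² = (-8−0)² + (1−(-4))² = 64 + 25 = 89
The largest is to A.

A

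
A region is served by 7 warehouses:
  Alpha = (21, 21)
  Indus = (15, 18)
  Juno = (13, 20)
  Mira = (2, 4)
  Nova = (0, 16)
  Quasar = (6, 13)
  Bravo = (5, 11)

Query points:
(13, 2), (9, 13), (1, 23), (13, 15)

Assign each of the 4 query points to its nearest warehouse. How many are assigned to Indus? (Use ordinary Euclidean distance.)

1

(13, 2) — d² to each: Alpha:425, Indus:260, Juno:324, Mira:125, Nova:365, Quasar:170, Bravo:145 → nearest is Mira
(9, 13) — d² to each: Alpha:208, Indus:61, Juno:65, Mira:130, Nova:90, Quasar:9, Bravo:20 → nearest is Quasar
(1, 23) — d² to each: Alpha:404, Indus:221, Juno:153, Mira:362, Nova:50, Quasar:125, Bravo:160 → nearest is Nova
(13, 15) — d² to each: Alpha:100, Indus:13, Juno:25, Mira:242, Nova:170, Quasar:53, Bravo:80 → nearest is Indus
1 of the 4 points has Indus as nearest.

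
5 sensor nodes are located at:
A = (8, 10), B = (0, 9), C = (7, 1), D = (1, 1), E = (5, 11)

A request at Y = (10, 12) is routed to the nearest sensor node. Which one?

A

Squared Euclidean distances:
|YA|² = (10−8)² + (12−10)² = 4 + 4 = 8
|YB|² = (10−0)² + (12−9)² = 100 + 9 = 109
|YC|² = (10−7)² + (12−1)² = 9 + 121 = 130
|YD|² = (10−1)² + (12−1)² = 81 + 121 = 202
|YE|² = (10−5)² + (12−11)² = 25 + 1 = 26
A is nearest.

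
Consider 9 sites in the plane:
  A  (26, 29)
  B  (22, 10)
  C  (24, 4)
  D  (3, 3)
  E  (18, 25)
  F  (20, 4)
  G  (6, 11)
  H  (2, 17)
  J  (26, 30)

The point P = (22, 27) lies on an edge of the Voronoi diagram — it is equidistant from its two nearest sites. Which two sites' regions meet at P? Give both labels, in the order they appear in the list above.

Squared distances from P to each site:
|PA|² = 16 + 4 = 20
|PB|² = 0 + 289 = 289
|PC|² = 4 + 529 = 533
|PD|² = 361 + 576 = 937
|PE|² = 16 + 4 = 20
|PF|² = 4 + 529 = 533
|PG|² = 256 + 256 = 512
|PH|² = 400 + 100 = 500
|PJ|² = 16 + 9 = 25
P is equidistant from A and E (both at squared distance 20), and every other site is strictly farther — so P lies on the A–E Voronoi edge.

A and E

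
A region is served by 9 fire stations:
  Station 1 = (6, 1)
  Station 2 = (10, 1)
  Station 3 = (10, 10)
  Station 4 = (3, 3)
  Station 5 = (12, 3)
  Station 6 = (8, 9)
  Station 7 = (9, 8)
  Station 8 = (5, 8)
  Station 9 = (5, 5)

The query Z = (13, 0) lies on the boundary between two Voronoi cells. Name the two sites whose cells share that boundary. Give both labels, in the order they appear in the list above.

Squared distances from Z to each site:
d²(Z, Station 1) = 49 + 1 = 50
d²(Z, Station 2) = 9 + 1 = 10
d²(Z, Station 3) = 9 + 100 = 109
d²(Z, Station 4) = 100 + 9 = 109
d²(Z, Station 5) = 1 + 9 = 10
d²(Z, Station 6) = 25 + 81 = 106
d²(Z, Station 7) = 16 + 64 = 80
d²(Z, Station 8) = 64 + 64 = 128
d²(Z, Station 9) = 64 + 25 = 89
Z is equidistant from Station 2 and Station 5 (both at squared distance 10), and every other site is strictly farther — so Z lies on the Station 2–Station 5 Voronoi edge.

Station 2 and Station 5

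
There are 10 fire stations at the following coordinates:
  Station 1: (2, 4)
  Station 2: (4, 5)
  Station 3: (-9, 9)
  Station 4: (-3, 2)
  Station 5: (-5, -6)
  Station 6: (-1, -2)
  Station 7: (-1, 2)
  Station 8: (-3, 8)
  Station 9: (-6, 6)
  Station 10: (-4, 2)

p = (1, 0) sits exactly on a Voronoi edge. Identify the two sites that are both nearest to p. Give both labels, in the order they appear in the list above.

Squared distances from p to each site:
d²(p, Station 1) = (1−2)² + (0−4)² = 1 + 16 = 17
d²(p, Station 2) = (1−4)² + (0−5)² = 9 + 25 = 34
d²(p, Station 3) = (1−(-9))² + (0−9)² = 100 + 81 = 181
d²(p, Station 4) = (1−(-3))² + (0−2)² = 16 + 4 = 20
d²(p, Station 5) = (1−(-5))² + (0−(-6))² = 36 + 36 = 72
d²(p, Station 6) = (1−(-1))² + (0−(-2))² = 4 + 4 = 8
d²(p, Station 7) = (1−(-1))² + (0−2)² = 4 + 4 = 8
d²(p, Station 8) = (1−(-3))² + (0−8)² = 16 + 64 = 80
d²(p, Station 9) = (1−(-6))² + (0−6)² = 49 + 36 = 85
d²(p, Station 10) = (1−(-4))² + (0−2)² = 25 + 4 = 29
p is equidistant from Station 6 and Station 7 (both at squared distance 8), and every other site is strictly farther — so p lies on the Station 6–Station 7 Voronoi edge.

Station 6 and Station 7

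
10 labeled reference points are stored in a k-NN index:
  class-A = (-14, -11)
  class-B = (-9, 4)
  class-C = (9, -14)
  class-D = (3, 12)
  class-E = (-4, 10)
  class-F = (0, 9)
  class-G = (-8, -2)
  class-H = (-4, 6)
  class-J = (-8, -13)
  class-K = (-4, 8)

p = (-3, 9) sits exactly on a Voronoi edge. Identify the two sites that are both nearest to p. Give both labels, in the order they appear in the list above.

class-E and class-K

Squared distances from p to each site:
d²(p, class-A) = 121 + 400 = 521
d²(p, class-B) = 36 + 25 = 61
d²(p, class-C) = 144 + 529 = 673
d²(p, class-D) = 36 + 9 = 45
d²(p, class-E) = 1 + 1 = 2
d²(p, class-F) = 9 + 0 = 9
d²(p, class-G) = 25 + 121 = 146
d²(p, class-H) = 1 + 9 = 10
d²(p, class-J) = 25 + 484 = 509
d²(p, class-K) = 1 + 1 = 2
p is equidistant from class-E and class-K (both at squared distance 2), and every other site is strictly farther — so p lies on the class-E–class-K Voronoi edge.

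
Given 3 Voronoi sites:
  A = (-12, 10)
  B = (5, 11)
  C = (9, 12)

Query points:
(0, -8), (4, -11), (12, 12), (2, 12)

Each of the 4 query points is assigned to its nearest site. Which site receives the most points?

(0, -8) — d² to each: A:468, B:386, C:481 → nearest is B
(4, -11) — d² to each: A:697, B:485, C:554 → nearest is B
(12, 12) — d² to each: A:580, B:50, C:9 → nearest is C
(2, 12) — d² to each: A:200, B:10, C:49 → nearest is B
Tally — B:3, C:1. B captures the most (3).

B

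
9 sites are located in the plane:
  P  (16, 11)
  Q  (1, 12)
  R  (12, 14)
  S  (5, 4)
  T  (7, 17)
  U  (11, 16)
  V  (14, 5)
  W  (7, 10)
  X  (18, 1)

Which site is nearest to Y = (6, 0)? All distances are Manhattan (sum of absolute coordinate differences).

d(Y,P) = |6−16| + |0−11| = 10 + 11 = 21
d(Y,Q) = |6−1| + |0−12| = 5 + 12 = 17
d(Y,R) = |6−12| + |0−14| = 6 + 14 = 20
d(Y,S) = |6−5| + |0−4| = 1 + 4 = 5
d(Y,T) = |6−7| + |0−17| = 1 + 17 = 18
d(Y,U) = |6−11| + |0−16| = 5 + 16 = 21
d(Y,V) = |6−14| + |0−5| = 8 + 5 = 13
d(Y,W) = |6−7| + |0−10| = 1 + 10 = 11
d(Y,X) = |6−18| + |0−1| = 12 + 1 = 13
The smallest is to S, so Y lies in the Voronoi region of S.

S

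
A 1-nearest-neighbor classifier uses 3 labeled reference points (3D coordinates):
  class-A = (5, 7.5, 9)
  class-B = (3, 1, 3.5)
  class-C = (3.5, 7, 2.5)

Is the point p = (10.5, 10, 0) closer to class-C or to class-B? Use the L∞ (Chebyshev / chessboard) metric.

class-C

d(p, class-C) = max(7, 3, 2.5) = 7
d(p, class-B) = max(7.5, 9, 3.5) = 9
7 < 9, so class-C is closer.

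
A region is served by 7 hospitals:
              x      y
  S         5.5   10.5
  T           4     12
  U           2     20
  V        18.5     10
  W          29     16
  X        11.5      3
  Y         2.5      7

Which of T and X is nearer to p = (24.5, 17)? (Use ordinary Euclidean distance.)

X

Compare squared distances:
|pT|² = (24.5−4)² + (17−12)² = 420.25 + 25 = 445.25
|pX|² = (24.5−11.5)² + (17−3)² = 169 + 196 = 365
445.25 > 365, so X is closer.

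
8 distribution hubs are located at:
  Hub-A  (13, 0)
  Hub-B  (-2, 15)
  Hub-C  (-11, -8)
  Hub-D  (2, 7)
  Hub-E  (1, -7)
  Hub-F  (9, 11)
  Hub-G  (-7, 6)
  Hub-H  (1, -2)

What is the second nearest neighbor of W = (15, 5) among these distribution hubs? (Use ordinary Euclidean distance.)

Hub-F

Compare squared distances (the ordering matches that of the actual distances):
d²(W, Hub-A) = 4 + 25 = 29
d²(W, Hub-B) = 289 + 100 = 389
d²(W, Hub-C) = 676 + 169 = 845
d²(W, Hub-D) = 169 + 4 = 173
d²(W, Hub-E) = 196 + 144 = 340
d²(W, Hub-F) = 36 + 36 = 72
d²(W, Hub-G) = 484 + 1 = 485
d²(W, Hub-H) = 196 + 49 = 245
Sorted ascending: Hub-A, Hub-F, Hub-D, … — the second-nearest is Hub-F.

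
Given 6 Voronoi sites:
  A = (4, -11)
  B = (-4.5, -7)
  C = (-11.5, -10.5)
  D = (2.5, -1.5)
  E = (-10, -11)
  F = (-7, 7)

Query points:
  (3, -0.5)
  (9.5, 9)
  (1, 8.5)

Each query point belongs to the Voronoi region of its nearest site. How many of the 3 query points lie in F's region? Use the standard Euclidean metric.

1

(3, -0.5) — d² to each: A:111.25, B:98.5, C:310.25, D:1.25, E:279.25, F:156.25 → nearest is D
(9.5, 9) — d² to each: A:430.25, B:452, C:821.25, D:159.25, E:780.25, F:276.25 → nearest is D
(1, 8.5) — d² to each: A:389.25, B:270.5, C:517.25, D:102.25, E:501.25, F:66.25 → nearest is F
1 of the 3 points has F as nearest.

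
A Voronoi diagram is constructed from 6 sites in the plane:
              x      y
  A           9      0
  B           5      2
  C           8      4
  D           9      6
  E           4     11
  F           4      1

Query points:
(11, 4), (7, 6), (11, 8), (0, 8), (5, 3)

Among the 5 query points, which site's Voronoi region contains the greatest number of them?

D

(11, 4) — d² to each: A:20, B:40, C:9, D:8, E:98, F:58 → nearest is D
(7, 6) — d² to each: A:40, B:20, C:5, D:4, E:34, F:34 → nearest is D
(11, 8) — d² to each: A:68, B:72, C:25, D:8, E:58, F:98 → nearest is D
(0, 8) — d² to each: A:145, B:61, C:80, D:85, E:25, F:65 → nearest is E
(5, 3) — d² to each: A:25, B:1, C:10, D:25, E:65, F:5 → nearest is B
Tally — B:1, D:3, E:1. D captures the most (3).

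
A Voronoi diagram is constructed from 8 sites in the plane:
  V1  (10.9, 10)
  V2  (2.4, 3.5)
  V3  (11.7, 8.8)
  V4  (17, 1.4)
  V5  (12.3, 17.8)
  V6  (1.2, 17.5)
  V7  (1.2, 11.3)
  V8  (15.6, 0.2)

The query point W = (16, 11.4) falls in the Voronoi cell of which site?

V3

Squared Euclidean distances:
|WV1|² = (16−10.9)² + (11.4−10)² = 26.01 + 1.96 = 27.97
|WV2|² = (16−2.4)² + (11.4−3.5)² = 184.96 + 62.41 = 247.37
|WV3|² = (16−11.7)² + (11.4−8.8)² = 18.49 + 6.76 = 25.25
|WV4|² = (16−17)² + (11.4−1.4)² = 1 + 100 = 101
|WV5|² = (16−12.3)² + (11.4−17.8)² = 13.69 + 40.96 = 54.65
|WV6|² = (16−1.2)² + (11.4−17.5)² = 219.04 + 37.21 = 256.25
|WV7|² = (16−1.2)² + (11.4−11.3)² = 219.04 + 0.01 = 219.05
|WV8|² = (16−15.6)² + (11.4−0.2)² = 0.16 + 125.44 = 125.6
V3 is nearest.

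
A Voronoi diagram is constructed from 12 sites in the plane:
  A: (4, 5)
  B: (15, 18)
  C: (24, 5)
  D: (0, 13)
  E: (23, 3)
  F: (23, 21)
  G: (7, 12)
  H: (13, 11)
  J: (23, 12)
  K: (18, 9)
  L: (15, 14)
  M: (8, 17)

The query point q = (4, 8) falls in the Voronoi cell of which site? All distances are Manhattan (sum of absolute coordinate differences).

A

d(q,A) = 0 + 3 = 3
d(q,B) = 11 + 10 = 21
d(q,C) = 20 + 3 = 23
d(q,D) = 4 + 5 = 9
d(q,E) = 19 + 5 = 24
d(q,F) = 19 + 13 = 32
d(q,G) = 3 + 4 = 7
d(q,H) = 9 + 3 = 12
d(q,J) = 19 + 4 = 23
d(q,K) = 14 + 1 = 15
d(q,L) = 11 + 6 = 17
d(q,M) = 4 + 9 = 13
The smallest is to A, so q lies in the Voronoi region of A.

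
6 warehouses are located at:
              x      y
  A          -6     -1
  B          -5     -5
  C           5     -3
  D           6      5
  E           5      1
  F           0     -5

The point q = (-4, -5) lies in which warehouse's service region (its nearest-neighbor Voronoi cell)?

Since √ is increasing, it suffices to compare squared distances:
|qA|² = (-4−(-6))² + (-5−(-1))² = 4 + 16 = 20
|qB|² = (-4−(-5))² + (-5−(-5))² = 1 + 0 = 1
|qC|² = (-4−5)² + (-5−(-3))² = 81 + 4 = 85
|qD|² = (-4−6)² + (-5−5)² = 100 + 100 = 200
|qE|² = (-4−5)² + (-5−1)² = 81 + 36 = 117
|qF|² = (-4−0)² + (-5−(-5))² = 16 + 0 = 16
Minimum is at B.

B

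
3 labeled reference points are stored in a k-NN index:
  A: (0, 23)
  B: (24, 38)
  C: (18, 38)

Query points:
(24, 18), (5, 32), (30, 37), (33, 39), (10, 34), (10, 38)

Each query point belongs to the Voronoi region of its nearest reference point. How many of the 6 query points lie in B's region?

(24, 18) — d² to each: A:601, B:400, C:436 → nearest is B
(5, 32) — d² to each: A:106, B:397, C:205 → nearest is A
(30, 37) — d² to each: A:1096, B:37, C:145 → nearest is B
(33, 39) — d² to each: A:1345, B:82, C:226 → nearest is B
(10, 34) — d² to each: A:221, B:212, C:80 → nearest is C
(10, 38) — d² to each: A:325, B:196, C:64 → nearest is C
3 of the 6 points have B as nearest.

3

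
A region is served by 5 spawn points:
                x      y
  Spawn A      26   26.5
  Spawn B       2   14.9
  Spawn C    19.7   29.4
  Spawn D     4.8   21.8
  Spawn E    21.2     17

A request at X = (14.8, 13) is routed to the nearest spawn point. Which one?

Spawn E

Squared Euclidean distances:
d²(X, Spawn A) = (14.8−26)² + (13−26.5)² = 125.44 + 182.25 = 307.69
d²(X, Spawn B) = (14.8−2)² + (13−14.9)² = 163.84 + 3.61 = 167.45
d²(X, Spawn C) = (14.8−19.7)² + (13−29.4)² = 24.01 + 268.96 = 292.97
d²(X, Spawn D) = (14.8−4.8)² + (13−21.8)² = 100 + 77.44 = 177.44
d²(X, Spawn E) = (14.8−21.2)² + (13−17)² = 40.96 + 16 = 56.96
Spawn E is nearest.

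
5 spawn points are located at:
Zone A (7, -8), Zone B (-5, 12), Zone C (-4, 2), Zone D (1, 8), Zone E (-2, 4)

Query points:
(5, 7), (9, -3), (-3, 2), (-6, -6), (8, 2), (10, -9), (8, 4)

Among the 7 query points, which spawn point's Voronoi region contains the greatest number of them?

(5, 7) — d² to each: Zone A:229, Zone B:125, Zone C:106, Zone D:17, Zone E:58 → nearest is Zone D
(9, -3) — d² to each: Zone A:29, Zone B:421, Zone C:194, Zone D:185, Zone E:170 → nearest is Zone A
(-3, 2) — d² to each: Zone A:200, Zone B:104, Zone C:1, Zone D:52, Zone E:5 → nearest is Zone C
(-6, -6) — d² to each: Zone A:173, Zone B:325, Zone C:68, Zone D:245, Zone E:116 → nearest is Zone C
(8, 2) — d² to each: Zone A:101, Zone B:269, Zone C:144, Zone D:85, Zone E:104 → nearest is Zone D
(10, -9) — d² to each: Zone A:10, Zone B:666, Zone C:317, Zone D:370, Zone E:313 → nearest is Zone A
(8, 4) — d² to each: Zone A:145, Zone B:233, Zone C:148, Zone D:65, Zone E:100 → nearest is Zone D
Tally — Zone A:2, Zone C:2, Zone D:3. Zone D captures the most (3).

Zone D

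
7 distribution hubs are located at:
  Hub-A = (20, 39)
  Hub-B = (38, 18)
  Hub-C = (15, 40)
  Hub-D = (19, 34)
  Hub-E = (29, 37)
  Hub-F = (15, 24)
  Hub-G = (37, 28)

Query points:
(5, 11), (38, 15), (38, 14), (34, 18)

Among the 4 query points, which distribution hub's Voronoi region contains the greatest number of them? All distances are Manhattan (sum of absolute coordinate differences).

Hub-B

(5, 11) — d to each: Hub-A:43, Hub-B:40, Hub-C:39, Hub-D:37, Hub-E:50, Hub-F:23, Hub-G:49 → nearest is Hub-F
(38, 15) — d to each: Hub-A:42, Hub-B:3, Hub-C:48, Hub-D:38, Hub-E:31, Hub-F:32, Hub-G:14 → nearest is Hub-B
(38, 14) — d to each: Hub-A:43, Hub-B:4, Hub-C:49, Hub-D:39, Hub-E:32, Hub-F:33, Hub-G:15 → nearest is Hub-B
(34, 18) — d to each: Hub-A:35, Hub-B:4, Hub-C:41, Hub-D:31, Hub-E:24, Hub-F:25, Hub-G:13 → nearest is Hub-B
Tally — Hub-B:3, Hub-F:1. Hub-B captures the most (3).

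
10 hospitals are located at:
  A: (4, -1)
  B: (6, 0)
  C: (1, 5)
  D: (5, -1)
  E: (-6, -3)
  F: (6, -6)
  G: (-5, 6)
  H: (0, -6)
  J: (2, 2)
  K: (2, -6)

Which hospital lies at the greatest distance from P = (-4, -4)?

Since √ is increasing, it suffices to compare squared distances:
|PA|² = (-4−4)² + (-4−(-1))² = 64 + 9 = 73
|PB|² = (-4−6)² + (-4−0)² = 100 + 16 = 116
|PC|² = (-4−1)² + (-4−5)² = 25 + 81 = 106
|PD|² = (-4−5)² + (-4−(-1))² = 81 + 9 = 90
|PE|² = (-4−(-6))² + (-4−(-3))² = 4 + 1 = 5
|PF|² = (-4−6)² + (-4−(-6))² = 100 + 4 = 104
|PG|² = (-4−(-5))² + (-4−6)² = 1 + 100 = 101
|PH|² = (-4−0)² + (-4−(-6))² = 16 + 4 = 20
|PJ|² = (-4−2)² + (-4−2)² = 36 + 36 = 72
|PK|² = (-4−2)² + (-4−(-6))² = 36 + 4 = 40
The largest is to B.

B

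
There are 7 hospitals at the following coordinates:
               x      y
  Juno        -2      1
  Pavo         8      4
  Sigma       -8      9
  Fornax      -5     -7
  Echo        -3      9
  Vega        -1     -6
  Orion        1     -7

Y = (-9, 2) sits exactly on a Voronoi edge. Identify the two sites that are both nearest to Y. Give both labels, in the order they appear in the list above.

Squared distances from Y to each site:
d²(Y, Juno) = (-9−(-2))² + (2−1)² = 49 + 1 = 50
d²(Y, Pavo) = (-9−8)² + (2−4)² = 289 + 4 = 293
d²(Y, Sigma) = (-9−(-8))² + (2−9)² = 1 + 49 = 50
d²(Y, Fornax) = (-9−(-5))² + (2−(-7))² = 16 + 81 = 97
d²(Y, Echo) = (-9−(-3))² + (2−9)² = 36 + 49 = 85
d²(Y, Vega) = (-9−(-1))² + (2−(-6))² = 64 + 64 = 128
d²(Y, Orion) = (-9−1)² + (2−(-7))² = 100 + 81 = 181
Y is equidistant from Juno and Sigma (both at squared distance 50), and every other site is strictly farther — so Y lies on the Juno–Sigma Voronoi edge.

Juno and Sigma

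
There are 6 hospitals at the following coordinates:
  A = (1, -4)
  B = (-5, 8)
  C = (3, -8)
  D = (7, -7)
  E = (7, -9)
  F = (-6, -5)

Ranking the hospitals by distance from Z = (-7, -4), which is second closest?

Compare squared distances (the ordering matches that of the actual distances):
|ZA|² = (-7−1)² + (-4−(-4))² = 64 + 0 = 64
|ZB|² = (-7−(-5))² + (-4−8)² = 4 + 144 = 148
|ZC|² = (-7−3)² + (-4−(-8))² = 100 + 16 = 116
|ZD|² = (-7−7)² + (-4−(-7))² = 196 + 9 = 205
|ZE|² = (-7−7)² + (-4−(-9))² = 196 + 25 = 221
|ZF|² = (-7−(-6))² + (-4−(-5))² = 1 + 1 = 2
Sorted ascending: F, A, C, … — the second-nearest is A.

A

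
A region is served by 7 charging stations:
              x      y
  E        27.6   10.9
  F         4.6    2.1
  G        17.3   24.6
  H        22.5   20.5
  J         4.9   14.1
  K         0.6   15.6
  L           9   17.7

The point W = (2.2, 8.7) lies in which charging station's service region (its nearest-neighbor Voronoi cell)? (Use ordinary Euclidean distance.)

J

Since √ is increasing, it suffices to compare squared distances:
|WE|² = (2.2−27.6)² + (8.7−10.9)² = 645.16 + 4.84 = 650
|WF|² = (2.2−4.6)² + (8.7−2.1)² = 5.76 + 43.56 = 49.32
|WG|² = (2.2−17.3)² + (8.7−24.6)² = 228.01 + 252.81 = 480.82
|WH|² = (2.2−22.5)² + (8.7−20.5)² = 412.09 + 139.24 = 551.33
|WJ|² = (2.2−4.9)² + (8.7−14.1)² = 7.29 + 29.16 = 36.45
|WK|² = (2.2−0.6)² + (8.7−15.6)² = 2.56 + 47.61 = 50.17
|WL|² = (2.2−9)² + (8.7−17.7)² = 46.24 + 81 = 127.24
J is nearest.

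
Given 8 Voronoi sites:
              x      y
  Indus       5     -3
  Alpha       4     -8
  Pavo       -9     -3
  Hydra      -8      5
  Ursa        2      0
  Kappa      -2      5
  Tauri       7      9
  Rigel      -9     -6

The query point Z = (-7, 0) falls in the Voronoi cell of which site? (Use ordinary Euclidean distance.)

Squared Euclidean distances:
d²(Z, Indus) = 144 + 9 = 153
d²(Z, Alpha) = 121 + 64 = 185
d²(Z, Pavo) = 4 + 9 = 13
d²(Z, Hydra) = 1 + 25 = 26
d²(Z, Ursa) = 81 + 0 = 81
d²(Z, Kappa) = 25 + 25 = 50
d²(Z, Tauri) = 196 + 81 = 277
d²(Z, Rigel) = 4 + 36 = 40
The smallest is to Pavo, so Z lies in the Voronoi region of Pavo.

Pavo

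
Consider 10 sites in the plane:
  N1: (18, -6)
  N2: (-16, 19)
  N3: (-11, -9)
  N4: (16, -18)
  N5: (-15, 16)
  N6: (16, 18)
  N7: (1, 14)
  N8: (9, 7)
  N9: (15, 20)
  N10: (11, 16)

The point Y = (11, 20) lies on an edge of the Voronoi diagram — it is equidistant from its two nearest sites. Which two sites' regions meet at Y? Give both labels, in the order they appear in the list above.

Squared distances from Y to each site:
|YN1|² = (11−18)² + (20−(-6))² = 49 + 676 = 725
|YN2|² = (11−(-16))² + (20−19)² = 729 + 1 = 730
|YN3|² = (11−(-11))² + (20−(-9))² = 484 + 841 = 1325
|YN4|² = (11−16)² + (20−(-18))² = 25 + 1444 = 1469
|YN5|² = (11−(-15))² + (20−16)² = 676 + 16 = 692
|YN6|² = (11−16)² + (20−18)² = 25 + 4 = 29
|YN7|² = (11−1)² + (20−14)² = 100 + 36 = 136
|YN8|² = (11−9)² + (20−7)² = 4 + 169 = 173
|YN9|² = (11−15)² + (20−20)² = 16 + 0 = 16
d²(Y, N10) = (11−11)² + (20−16)² = 0 + 16 = 16
Y is equidistant from N9 and N10 (both at squared distance 16), and every other site is strictly farther — so Y lies on the N9–N10 Voronoi edge.

N9 and N10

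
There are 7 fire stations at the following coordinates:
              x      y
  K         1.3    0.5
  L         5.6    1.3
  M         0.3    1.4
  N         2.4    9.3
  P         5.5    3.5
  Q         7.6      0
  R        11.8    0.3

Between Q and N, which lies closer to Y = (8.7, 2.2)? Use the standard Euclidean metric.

Q

Compare squared distances:
|YQ|² = (8.7−7.6)² + (2.2−0)² = 1.21 + 4.84 = 6.05
|YN|² = (8.7−2.4)² + (2.2−9.3)² = 39.69 + 50.41 = 90.1
6.05 < 90.1, so Q is closer.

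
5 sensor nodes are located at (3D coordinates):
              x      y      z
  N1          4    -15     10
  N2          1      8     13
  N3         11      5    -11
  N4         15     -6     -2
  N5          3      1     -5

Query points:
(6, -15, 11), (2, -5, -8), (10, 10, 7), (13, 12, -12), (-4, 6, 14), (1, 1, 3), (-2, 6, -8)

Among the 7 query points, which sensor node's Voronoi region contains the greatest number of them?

N5

(6, -15, 11) — d² to each: N1:5, N2:558, N3:909, N4:331, N5:521 → nearest is N1
(2, -5, -8) — d² to each: N1:428, N2:611, N3:190, N4:206, N5:46 → nearest is N5
(10, 10, 7) — d² to each: N1:670, N2:121, N3:350, N4:362, N5:274 → nearest is N2
(13, 12, -12) — d² to each: N1:1294, N2:785, N3:54, N4:428, N5:270 → nearest is N3
(-4, 6, 14) — d² to each: N1:521, N2:30, N3:851, N4:761, N5:435 → nearest is N2
(1, 1, 3) — d² to each: N1:314, N2:149, N3:312, N4:270, N5:68 → nearest is N5
(-2, 6, -8) — d² to each: N1:801, N2:454, N3:179, N4:469, N5:59 → nearest is N5
Tally — N1:1, N2:2, N3:1, N5:3. N5 captures the most (3).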